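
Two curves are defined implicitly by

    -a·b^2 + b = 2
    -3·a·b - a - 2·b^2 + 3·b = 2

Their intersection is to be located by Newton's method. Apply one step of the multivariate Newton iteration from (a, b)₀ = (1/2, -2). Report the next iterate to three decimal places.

(0.189, -0.415)

At (1/2, -2): F = (-6.000, -13.500).
Jacobian J = [[-b^2, -2·a·b + 1], [-3·b - 1, -3·a - 4·b + 3]].
At the point, J = [[-4.000, 3.000], [5.000, 9.500]] (det J = -53.000).
Solving J·Δ = −F gives Δ = (-0.311, 1.585).
Then the next iterate is (a, b)₁ = (0.189, -0.415).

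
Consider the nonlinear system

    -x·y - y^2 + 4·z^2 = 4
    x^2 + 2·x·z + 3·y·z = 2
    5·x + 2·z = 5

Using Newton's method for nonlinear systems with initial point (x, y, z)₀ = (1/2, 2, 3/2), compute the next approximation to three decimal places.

At (1/2, 2, 3/2): F = (0.000, 8.750, 0.500).
Jacobian J = [[-y, -x - 2·y, 8·z], [2·x + 2·z, 3·z, 2·x + 3·y], [5, 0, 2]].
At the point, J = [[-2.000, -4.500, 12.000], [4.000, 4.500, 7.000], [5.000, 0.000, 2.000]] (det J = -409.500).
Solving J·Δ = −F gives Δ = (0.088, -1.292, -0.470).
Then the next iterate is (x, y, z)₁ = (0.588, 0.708, 1.030).

(0.588, 0.708, 1.030)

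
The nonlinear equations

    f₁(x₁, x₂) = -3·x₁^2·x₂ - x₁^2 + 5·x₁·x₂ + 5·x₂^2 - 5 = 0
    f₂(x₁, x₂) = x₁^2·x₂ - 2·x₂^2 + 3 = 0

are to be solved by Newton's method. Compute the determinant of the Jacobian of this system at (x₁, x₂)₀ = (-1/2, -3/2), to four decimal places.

J = [[-6·x₁·x₂ - 2·x₁ + 5·x₂, -3·x₁^2 + 5·x₁ + 10·x₂], [2·x₁·x₂, x₁^2 - 4·x₂]].
At the point, J = [[-11.0000, -18.2500], [1.5000, 6.2500]].
det J = -41.3750.

-41.3750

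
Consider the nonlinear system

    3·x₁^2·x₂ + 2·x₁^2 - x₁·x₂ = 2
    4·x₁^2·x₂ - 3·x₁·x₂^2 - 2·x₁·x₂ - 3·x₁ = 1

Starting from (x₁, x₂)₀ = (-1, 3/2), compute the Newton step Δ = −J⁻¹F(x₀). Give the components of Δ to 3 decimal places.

(0.160, -0.919)

At (-1, 3/2): F = (6.000, 17.750).
Jacobian J = [[6·x₁·x₂ + 4·x₁ - x₂, 3·x₁^2 - x₁], [8·x₁·x₂ - 3·x₂^2 - 2·x₂ - 3, 4·x₁^2 - 6·x₁·x₂ - 2·x₁]].
At the point, J = [[-14.500, 4.000], [-24.750, 15.000]] (det J = -118.500).
Solving J·Δ = −F gives Δ = (0.160, -0.919).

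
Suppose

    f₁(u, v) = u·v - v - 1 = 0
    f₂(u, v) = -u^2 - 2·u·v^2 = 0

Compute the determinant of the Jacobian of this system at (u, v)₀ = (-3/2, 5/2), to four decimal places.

13.7500

J = [[v, u - 1], [-2·u - 2·v^2, -4·u·v]].
At the point, J = [[2.5000, -2.5000], [-9.5000, 15.0000]].
det J = 13.7500.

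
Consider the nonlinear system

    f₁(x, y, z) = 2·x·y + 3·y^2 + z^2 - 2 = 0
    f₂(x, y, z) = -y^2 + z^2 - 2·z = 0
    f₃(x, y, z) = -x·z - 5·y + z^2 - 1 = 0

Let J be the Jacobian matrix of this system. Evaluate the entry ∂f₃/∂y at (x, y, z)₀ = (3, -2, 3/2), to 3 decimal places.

-5.000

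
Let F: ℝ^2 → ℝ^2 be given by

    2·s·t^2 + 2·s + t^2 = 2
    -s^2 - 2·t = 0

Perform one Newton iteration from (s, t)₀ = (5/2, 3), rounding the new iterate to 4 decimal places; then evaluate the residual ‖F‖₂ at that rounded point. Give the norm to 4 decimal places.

9.7800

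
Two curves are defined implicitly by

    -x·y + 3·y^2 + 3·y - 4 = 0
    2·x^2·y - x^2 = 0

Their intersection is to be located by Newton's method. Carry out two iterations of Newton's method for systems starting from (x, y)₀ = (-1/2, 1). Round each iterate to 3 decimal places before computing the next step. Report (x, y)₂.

At (-1/2, 1): F = (2.500, 0.250).
Jacobian J = [[-y, -x + 6·y + 3], [4·x·y - 2·x, 2·x^2]].
At the point, J = [[-1.000, 9.500], [-1.000, 0.500]] (det J = 9.000).
Solving J·Δ = −F gives Δ = (0.125, -0.250).
Then the next iterate is (x, y)₁ = (-0.375, 0.750).
Round to (-0.375, 0.750) and repeat: F = (0.21875, 0.07031), J = [[-0.750, 7.875], [-0.375, 0.28125]].
Δ = (0.179, -0.011), so (x, y)₂ = (-0.196, 0.739).

(-0.196, 0.739)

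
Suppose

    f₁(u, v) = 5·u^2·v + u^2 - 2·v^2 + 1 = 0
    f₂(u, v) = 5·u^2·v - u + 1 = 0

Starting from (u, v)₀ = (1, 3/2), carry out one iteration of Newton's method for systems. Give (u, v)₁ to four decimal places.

(0.6717, 0.9192)

At (1, 3/2): F = (5.0000, 7.5000).
Jacobian J = [[10·u·v + 2·u, 5·u^2 - 4·v], [10·u·v - 1, 5·u^2]].
At the point, J = [[17.0000, -1.0000], [14.0000, 5.0000]] (det J = 99.0000).
Solving J·Δ = −F gives Δ = (-0.3283, -0.5808).
Then the next iterate is (u, v)₁ = (0.6717, 0.9192).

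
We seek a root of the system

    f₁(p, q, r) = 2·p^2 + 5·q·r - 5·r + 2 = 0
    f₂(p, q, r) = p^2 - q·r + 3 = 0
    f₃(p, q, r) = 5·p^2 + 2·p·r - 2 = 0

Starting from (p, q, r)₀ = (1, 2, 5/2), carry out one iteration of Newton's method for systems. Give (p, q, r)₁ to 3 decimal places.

(0.388, 0.641, 3.087)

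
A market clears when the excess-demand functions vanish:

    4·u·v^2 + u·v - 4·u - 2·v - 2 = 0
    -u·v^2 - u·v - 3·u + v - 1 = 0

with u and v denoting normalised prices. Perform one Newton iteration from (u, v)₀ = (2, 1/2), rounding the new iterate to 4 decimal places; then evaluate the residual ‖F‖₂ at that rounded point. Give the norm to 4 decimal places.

At (2, 1/2): F = (-8.0000, -8.0000).
Jacobian J = [[4·v^2 + v - 4, 8·u·v + u - 2], [-v^2 - v - 3, -2·u·v - u + 1]].
At the point, J = [[-2.5000, 8.0000], [-3.7500, -3.0000]] (det J = 37.5000).
Solving J·Δ = −F gives Δ = (-2.3467, 0.2667).
Then the next iterate is (u, v)₁ = (-0.3467, 0.7667).
Re-evaluating at (-0.3467, 0.7667): F = (-3.227616, 1.276415), so ‖F‖₂ = 3.4708.

3.4708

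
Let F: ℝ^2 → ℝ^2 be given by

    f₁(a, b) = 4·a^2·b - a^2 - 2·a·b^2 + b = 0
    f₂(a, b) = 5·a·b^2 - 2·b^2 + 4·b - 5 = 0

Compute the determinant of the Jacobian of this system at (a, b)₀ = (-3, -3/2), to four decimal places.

J = [[8·a·b - 2·a - 2·b^2, 4·a^2 - 4·a·b + 1], [5·b^2, 10·a·b - 4·b + 4]].
At the point, J = [[37.5000, 19.0000], [11.2500, 55.0000]].
det J = 1848.7500.

1848.7500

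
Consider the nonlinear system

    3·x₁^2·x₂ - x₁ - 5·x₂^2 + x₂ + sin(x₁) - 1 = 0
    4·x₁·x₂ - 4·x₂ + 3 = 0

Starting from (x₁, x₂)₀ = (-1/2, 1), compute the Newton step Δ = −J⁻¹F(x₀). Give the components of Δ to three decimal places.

At (-1/2, 1): F = (-4.22943, -3.000).
Jacobian J = [[6·x₁·x₂ + cos(x₁) - 1, 3·x₁^2 - 10·x₂ + 1], [4·x₂, 4·x₁ - 4]].
At the point, J = [[-3.12242, -8.250], [4.000, -6.000]] (det J = 51.73450).
Solving J·Δ = −F gives Δ = (-0.012, -0.508).

(-0.012, -0.508)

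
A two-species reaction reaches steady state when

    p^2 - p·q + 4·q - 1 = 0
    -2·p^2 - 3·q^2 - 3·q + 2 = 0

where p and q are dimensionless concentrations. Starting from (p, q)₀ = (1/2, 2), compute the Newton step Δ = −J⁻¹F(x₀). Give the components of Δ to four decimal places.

(1.6364, -1.3182)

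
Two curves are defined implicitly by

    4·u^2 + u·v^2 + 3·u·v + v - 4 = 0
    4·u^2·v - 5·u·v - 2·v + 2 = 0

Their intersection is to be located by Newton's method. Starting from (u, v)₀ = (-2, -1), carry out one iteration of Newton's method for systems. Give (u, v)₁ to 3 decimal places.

(-1.178, -0.803)

At (-2, -1): F = (15.000, -22.000).
Jacobian J = [[8·u + v^2 + 3·v, 2·u·v + 3·u + 1], [8·u·v - 5·v, 4·u^2 - 5·u - 2]].
At the point, J = [[-18.000, -1.000], [21.000, 24.000]] (det J = -411.000).
Solving J·Δ = −F gives Δ = (0.822, 0.197).
Then the next iterate is (u, v)₁ = (-1.178, -0.803).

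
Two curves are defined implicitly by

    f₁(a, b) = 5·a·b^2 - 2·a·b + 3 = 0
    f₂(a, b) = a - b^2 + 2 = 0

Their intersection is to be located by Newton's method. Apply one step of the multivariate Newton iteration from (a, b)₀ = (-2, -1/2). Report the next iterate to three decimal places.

(-1.830, -0.420)

At (-2, -1/2): F = (-1.500, -0.250).
Jacobian J = [[5·b^2 - 2·b, 10·a·b - 2·a], [1, -2·b]].
At the point, J = [[2.250, 14.000], [1.000, 1.000]] (det J = -11.750).
Solving J·Δ = −F gives Δ = (0.170, 0.080).
Then the next iterate is (a, b)₁ = (-1.830, -0.420).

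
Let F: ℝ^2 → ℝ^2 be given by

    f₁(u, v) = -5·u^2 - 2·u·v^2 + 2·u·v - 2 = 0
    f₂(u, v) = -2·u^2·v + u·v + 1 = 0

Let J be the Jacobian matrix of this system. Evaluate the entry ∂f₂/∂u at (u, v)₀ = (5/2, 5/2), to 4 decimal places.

∂f₂/∂u = -4·u·v + v.
At (5/2, 5/2) this is -22.5000.

-22.5000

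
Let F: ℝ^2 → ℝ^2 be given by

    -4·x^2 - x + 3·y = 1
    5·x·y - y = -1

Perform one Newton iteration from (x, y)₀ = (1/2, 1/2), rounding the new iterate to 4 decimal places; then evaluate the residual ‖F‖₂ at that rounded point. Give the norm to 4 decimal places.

At (1/2, 1/2): F = (-1.0000, 1.7500).
Jacobian J = [[-8·x - 1, 3], [5·y, 5·x - 1]].
At the point, J = [[-5.0000, 3.0000], [2.5000, 1.5000]] (det J = -15.0000).
Solving J·Δ = −F gives Δ = (-0.4500, -0.4167).
Then the next iterate is (x, y)₁ = (0.0500, 0.0833).
Re-evaluating at (0.0500, 0.0833): F = (-0.8101, 0.937525), so ‖F‖₂ = 1.2390.

1.2390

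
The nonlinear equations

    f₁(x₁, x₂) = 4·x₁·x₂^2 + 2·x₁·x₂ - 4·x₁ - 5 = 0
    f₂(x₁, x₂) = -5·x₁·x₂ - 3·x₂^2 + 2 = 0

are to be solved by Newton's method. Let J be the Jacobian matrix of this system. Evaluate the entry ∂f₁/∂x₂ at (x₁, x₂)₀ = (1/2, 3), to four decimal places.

13.0000

∂f₁/∂x₂ = 8·x₁·x₂ + 2·x₁.
At (1/2, 3) this is 13.0000.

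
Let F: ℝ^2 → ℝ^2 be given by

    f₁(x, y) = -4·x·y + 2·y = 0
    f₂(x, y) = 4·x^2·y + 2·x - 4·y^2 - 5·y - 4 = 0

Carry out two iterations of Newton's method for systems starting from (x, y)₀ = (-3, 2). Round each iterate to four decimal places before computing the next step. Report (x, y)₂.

At (-3, 2): F = (28.0000, 36.0000).
Jacobian J = [[-4·y, -4·x + 2], [8·x·y + 2, 4·x^2 - 8·y - 5]].
At the point, J = [[-8.0000, 14.0000], [-46.0000, 15.0000]] (det J = 524.0000).
Solving J·Δ = −F gives Δ = (0.1603, -1.9084).
Then the next iterate is (x, y)₁ = (-2.8397, 0.0916).
Round to (-2.8397, 0.0916) and repeat: F = (1.223666, -7.216351), J = [[-0.3664, 13.3588], [-0.080932, 26.522784]].
Δ = (14.9195, 0.3176), so (x, y)₂ = (12.0798, 0.4092).

(12.0798, 0.4092)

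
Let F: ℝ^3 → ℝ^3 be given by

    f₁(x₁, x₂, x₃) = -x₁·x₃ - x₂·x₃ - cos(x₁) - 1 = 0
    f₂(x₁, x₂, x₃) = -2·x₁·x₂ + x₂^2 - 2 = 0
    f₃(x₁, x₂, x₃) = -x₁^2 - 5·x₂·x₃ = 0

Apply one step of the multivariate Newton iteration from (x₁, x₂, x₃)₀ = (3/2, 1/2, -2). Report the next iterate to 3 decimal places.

(0.252, -0.501, -3.407)

At (3/2, 1/2, -2): F = (2.92926, -3.250, 2.750).
Jacobian J = [[-x₃ + sin(x₁), -x₃, -x₁ - x₂], [-2·x₂, -2·x₁ + 2·x₂, 0], [-2·x₁, -5·x₃, -5·x₂]].
At the point, J = [[2.99749, 2.000, -2.000], [-1.000, -2.000, 0.000], [-3.000, 10.000, -2.500]] (det J = 41.98747).
Solving J·Δ = −F gives Δ = (-1.248, -1.001, -1.407).
Then the next iterate is (x₁, x₂, x₃)₁ = (0.252, -0.501, -3.407).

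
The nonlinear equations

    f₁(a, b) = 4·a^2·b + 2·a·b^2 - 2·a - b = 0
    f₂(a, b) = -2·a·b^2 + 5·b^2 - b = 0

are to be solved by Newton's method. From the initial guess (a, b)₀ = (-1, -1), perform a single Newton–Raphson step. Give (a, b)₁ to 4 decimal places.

At (-1, -1): F = (-3.0000, 8.0000).
Jacobian J = [[8·a·b + 2·b^2 - 2, 4·a^2 + 4·a·b - 1], [-2·b^2, -4·a·b + 10·b - 1]].
At the point, J = [[8.0000, 7.0000], [-2.0000, -15.0000]] (det J = -106.0000).
Solving J·Δ = −F gives Δ = (-0.1038, 0.5472).
Then the next iterate is (a, b)₁ = (-1.1038, -0.4528).

(-1.1038, -0.4528)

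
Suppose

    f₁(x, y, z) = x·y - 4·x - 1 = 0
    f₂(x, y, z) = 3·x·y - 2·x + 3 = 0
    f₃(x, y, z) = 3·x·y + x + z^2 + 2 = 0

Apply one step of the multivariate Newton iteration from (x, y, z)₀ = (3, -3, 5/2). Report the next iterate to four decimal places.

At (3, -3, 5/2): F = (-22.0000, -30.0000, -15.7500).
Jacobian J = [[y - 4, x, 0], [3·y - 2, 3·x, 0], [3·y + 1, 3·x, 2·z]].
At the point, J = [[-7.0000, 3.0000, 0.0000], [-11.0000, 9.0000, 0.0000], [-8.0000, 9.0000, 5.0000]] (det J = -150.0000).
Solving J·Δ = −F gives Δ = (-3.6000, -1.0667, -0.6900).
Then the next iterate is (x, y, z)₁ = (-0.6000, -4.0667, 1.8100).

(-0.6000, -4.0667, 1.8100)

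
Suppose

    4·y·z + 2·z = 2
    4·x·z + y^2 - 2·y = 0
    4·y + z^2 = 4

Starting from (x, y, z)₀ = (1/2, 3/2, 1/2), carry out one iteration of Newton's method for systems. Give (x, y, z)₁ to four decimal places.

At (1/2, 3/2, 1/2): F = (2.0000, 0.2500, 2.2500).
Jacobian J = [[0, 4·z, 4·y + 2], [4·z, 2·y - 2, 4·x], [0, 4, 2·z]].
At the point, J = [[0.0000, 2.0000, 8.0000], [2.0000, 1.0000, 2.0000], [0.0000, 4.0000, 1.0000]] (det J = 60.0000).
Solving J·Δ = −F gives Δ = (0.2583, -0.5333, -0.1167).
Then the next iterate is (x, y, z)₁ = (0.7583, 0.9667, 0.3833).

(0.7583, 0.9667, 0.3833)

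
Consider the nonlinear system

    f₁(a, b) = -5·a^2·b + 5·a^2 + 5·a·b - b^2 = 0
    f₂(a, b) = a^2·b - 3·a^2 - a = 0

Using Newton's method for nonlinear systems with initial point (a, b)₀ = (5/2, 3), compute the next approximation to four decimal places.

At (5/2, 3): F = (-34.0000, -2.5000).
Jacobian J = [[-10·a·b + 10·a + 5·b, -5·a^2 + 5·a - 2·b], [2·a·b - 6·a - 1, a^2]].
At the point, J = [[-35.0000, -24.7500], [-1.0000, 6.2500]] (det J = -243.5000).
Solving J·Δ = −F gives Δ = (-1.1268, 0.2197).
Then the next iterate is (a, b)₁ = (1.3732, 3.2197).

(1.3732, 3.2197)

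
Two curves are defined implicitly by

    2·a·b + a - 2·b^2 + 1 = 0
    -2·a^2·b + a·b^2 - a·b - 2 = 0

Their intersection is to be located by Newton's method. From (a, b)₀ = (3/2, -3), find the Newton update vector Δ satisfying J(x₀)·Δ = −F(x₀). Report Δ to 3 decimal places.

(-0.200, 1.567)

At (3/2, -3): F = (-24.500, 29.500).
Jacobian J = [[2·b + 1, 2·a - 4·b], [-4·a·b + b^2 - b, -2·a^2 + 2·a·b - a]].
At the point, J = [[-5.000, 15.000], [30.000, -15.000]] (det J = -375.000).
Solving J·Δ = −F gives Δ = (-0.200, 1.567).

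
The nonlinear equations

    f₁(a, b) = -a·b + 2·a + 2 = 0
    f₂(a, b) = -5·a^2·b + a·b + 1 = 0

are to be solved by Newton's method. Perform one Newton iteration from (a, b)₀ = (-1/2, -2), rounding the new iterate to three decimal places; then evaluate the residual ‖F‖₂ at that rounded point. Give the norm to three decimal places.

At (-1/2, -2): F = (0.000, 4.500).
Jacobian J = [[-b + 2, -a], [-10·a·b + b, -5·a^2 + a]].
At the point, J = [[4.000, 0.500], [-12.000, -1.750]] (det J = -1.000).
Solving J·Δ = −F gives Δ = (-2.250, 18.000).
Then the next iterate is (a, b)₁ = (-2.750, 16.000).
Re-evaluating at (-2.750, 16.000): F = (40.500, -648.000), so ‖F‖₂ = 649.264.

649.264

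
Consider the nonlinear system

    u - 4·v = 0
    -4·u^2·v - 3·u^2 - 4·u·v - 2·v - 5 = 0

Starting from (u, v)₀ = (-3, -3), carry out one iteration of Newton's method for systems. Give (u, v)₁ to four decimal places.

At (-3, -3): F = (9.0000, 46.0000).
Jacobian J = [[1, -4], [-8·u·v - 6·u - 4·v, -4·u^2 - 4·u - 2]].
At the point, J = [[1.0000, -4.0000], [-42.0000, -26.0000]] (det J = -194.0000).
Solving J·Δ = −F gives Δ = (-0.2577, 2.1856).
Then the next iterate is (u, v)₁ = (-3.2577, -0.8144).

(-3.2577, -0.8144)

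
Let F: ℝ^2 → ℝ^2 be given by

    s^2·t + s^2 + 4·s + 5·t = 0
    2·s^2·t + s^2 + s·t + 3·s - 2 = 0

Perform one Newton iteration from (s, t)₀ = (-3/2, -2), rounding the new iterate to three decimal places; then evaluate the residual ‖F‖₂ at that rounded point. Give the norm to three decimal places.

4.519

At (-3/2, -2): F = (-18.250, -10.250).
Jacobian J = [[2·s·t + 2·s + 4, s^2 + 5], [4·s·t + 2·s + t + 3, 2·s^2 + s]].
At the point, J = [[7.000, 7.250], [10.000, 3.000]] (det J = -51.500).
Solving J·Δ = −F gives Δ = (0.380, 2.150).
Then the next iterate is (s, t)₁ = (-1.120, 0.150).
Re-evaluating at (-1.120, 0.150): F = (-2.28744, -3.89728), so ‖F‖₂ = 4.519.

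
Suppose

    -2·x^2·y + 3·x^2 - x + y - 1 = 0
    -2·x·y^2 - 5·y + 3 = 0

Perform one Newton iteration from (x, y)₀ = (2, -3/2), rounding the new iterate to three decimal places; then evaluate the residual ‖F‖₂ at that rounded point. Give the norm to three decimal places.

At (2, -3/2): F = (19.500, 1.500).
Jacobian J = [[-4·x·y + 6·x - 1, -2·x^2 + 1], [-2·y^2, -4·x·y - 5]].
At the point, J = [[23.000, -7.000], [-4.500, 7.000]] (det J = 129.500).
Solving J·Δ = −F gives Δ = (-1.135, -0.944).
Then the next iterate is (x, y)₁ = (0.865, -2.444).
Re-evaluating at (0.865, -2.444): F = (1.59300, 4.88647), so ‖F‖₂ = 5.140.

5.140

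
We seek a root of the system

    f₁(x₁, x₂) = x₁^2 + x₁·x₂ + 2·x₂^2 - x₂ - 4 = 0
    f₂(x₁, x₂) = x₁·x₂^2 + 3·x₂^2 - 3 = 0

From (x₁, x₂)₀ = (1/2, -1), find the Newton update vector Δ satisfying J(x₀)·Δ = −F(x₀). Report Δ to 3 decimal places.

At (1/2, -1): F = (-1.250, 0.500).
Jacobian J = [[2·x₁ + x₂, x₁ + 4·x₂ - 1], [x₂^2, 2·x₁·x₂ + 6·x₂]].
At the point, J = [[0.000, -4.500], [1.000, -7.000]] (det J = 4.500).
Solving J·Δ = −F gives Δ = (-2.444, -0.278).

(-2.444, -0.278)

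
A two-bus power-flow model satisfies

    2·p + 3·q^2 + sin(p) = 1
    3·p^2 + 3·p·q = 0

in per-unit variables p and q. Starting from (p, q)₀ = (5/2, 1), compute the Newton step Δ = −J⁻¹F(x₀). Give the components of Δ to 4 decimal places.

(-1.0152, -1.0636)

At (5/2, 1): F = (7.598472, 26.2500).
Jacobian J = [[cos(p) + 2, 6·q], [6·p + 3·q, 3·p]].
At the point, J = [[1.198856, 6.0000], [18.0000, 7.5000]] (det J = -99.008577).
Solving J·Δ = −F gives Δ = (-1.0152, -1.0636).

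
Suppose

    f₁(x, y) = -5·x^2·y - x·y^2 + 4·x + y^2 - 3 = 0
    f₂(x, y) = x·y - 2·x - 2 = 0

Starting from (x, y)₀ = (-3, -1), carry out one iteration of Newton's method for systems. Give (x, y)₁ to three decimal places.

At (-3, -1): F = (34.000, 7.000).
Jacobian J = [[-10·x·y - y^2 + 4, -5·x^2 - 2·x·y + 2·y], [y - 2, x]].
At the point, J = [[-27.000, -53.000], [-3.000, -3.000]] (det J = -78.000).
Solving J·Δ = −F gives Δ = (3.449, -1.115).
Then the next iterate is (x, y)₁ = (0.449, -2.115).

(0.449, -2.115)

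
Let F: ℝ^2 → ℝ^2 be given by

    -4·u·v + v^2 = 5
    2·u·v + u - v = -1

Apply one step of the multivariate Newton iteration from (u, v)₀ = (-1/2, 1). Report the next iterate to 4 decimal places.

At (-1/2, 1): F = (-2.0000, -1.5000).
Jacobian J = [[-4·v, -4·u + 2·v], [2·v + 1, 2·u - 1]].
At the point, J = [[-4.0000, 4.0000], [3.0000, -2.0000]] (det J = -4.0000).
Solving J·Δ = −F gives Δ = (2.5000, 3.0000).
Then the next iterate is (u, v)₁ = (2.0000, 4.0000).

(2.0000, 4.0000)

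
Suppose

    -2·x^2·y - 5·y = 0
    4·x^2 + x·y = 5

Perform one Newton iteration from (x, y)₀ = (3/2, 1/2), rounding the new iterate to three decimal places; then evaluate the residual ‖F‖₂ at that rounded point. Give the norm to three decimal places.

At (3/2, 1/2): F = (-4.750, 4.750).
Jacobian J = [[-4·x·y, -2·x^2 - 5], [8·x + y, x]].
At the point, J = [[-3.000, -9.500], [12.500, 1.500]] (det J = 114.250).
Solving J·Δ = −F gives Δ = (-0.333, -0.395).
Then the next iterate is (x, y)₁ = (1.167, 0.105).
Re-evaluating at (1.167, 0.105): F = (-0.81100, 0.57009), so ‖F‖₂ = 0.991.

0.991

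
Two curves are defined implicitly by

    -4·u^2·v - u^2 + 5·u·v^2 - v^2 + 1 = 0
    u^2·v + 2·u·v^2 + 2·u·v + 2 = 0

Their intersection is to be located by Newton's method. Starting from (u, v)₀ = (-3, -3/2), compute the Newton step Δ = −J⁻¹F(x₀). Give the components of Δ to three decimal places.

At (-3, -3/2): F = (10.000, -16.000).
Jacobian J = [[-8·u·v - 2·u + 5·v^2, -4·u^2 + 10·u·v - 2·v], [2·u·v + 2·v^2 + 2·v, u^2 + 4·u·v + 2·u]].
At the point, J = [[-18.750, 12.000], [10.500, 21.000]] (det J = -519.750).
Solving J·Δ = −F gives Δ = (0.773, 0.375).

(0.773, 0.375)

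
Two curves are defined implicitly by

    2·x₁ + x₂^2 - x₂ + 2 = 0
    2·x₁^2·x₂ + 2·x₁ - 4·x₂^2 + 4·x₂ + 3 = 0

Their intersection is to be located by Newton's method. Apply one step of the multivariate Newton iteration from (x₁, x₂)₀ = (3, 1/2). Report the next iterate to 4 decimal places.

At (3, 1/2): F = (7.7500, 19.0000).
Jacobian J = [[2, 2·x₂ - 1], [4·x₁·x₂ + 2, 2·x₁^2 - 8·x₂ + 4]].
At the point, J = [[2.0000, 0.0000], [8.0000, 18.0000]] (det J = 36.0000).
Solving J·Δ = −F gives Δ = (-3.8750, 0.6667).
Then the next iterate is (x₁, x₂)₁ = (-0.8750, 1.1667).

(-0.8750, 1.1667)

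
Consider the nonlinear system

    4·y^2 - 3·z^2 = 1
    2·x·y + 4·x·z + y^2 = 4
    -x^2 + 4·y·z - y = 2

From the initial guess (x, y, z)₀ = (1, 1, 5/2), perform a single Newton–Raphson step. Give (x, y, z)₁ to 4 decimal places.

At (1, 1, 5/2): F = (-15.7500, 9.0000, 6.0000).
Jacobian J = [[0, 8·y, -6·z], [2·y + 4·z, 2·x + 2·y, 4·x], [-2·x, 4·z - 1, 4·y]].
At the point, J = [[0.0000, 8.0000, -15.0000], [12.0000, 4.0000, 4.0000], [-2.0000, 9.0000, 4.0000]] (det J = -2188.0000).
Solving J·Δ = −F gives Δ = (-0.2907, -0.2139, -1.1641).
Then the next iterate is (x, y, z)₁ = (0.7093, 0.7861, 1.3359).

(0.7093, 0.7861, 1.3359)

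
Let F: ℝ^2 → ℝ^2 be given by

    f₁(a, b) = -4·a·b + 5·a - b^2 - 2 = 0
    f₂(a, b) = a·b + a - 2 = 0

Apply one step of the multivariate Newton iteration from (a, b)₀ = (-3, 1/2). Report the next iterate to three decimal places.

(1.127, 0.397)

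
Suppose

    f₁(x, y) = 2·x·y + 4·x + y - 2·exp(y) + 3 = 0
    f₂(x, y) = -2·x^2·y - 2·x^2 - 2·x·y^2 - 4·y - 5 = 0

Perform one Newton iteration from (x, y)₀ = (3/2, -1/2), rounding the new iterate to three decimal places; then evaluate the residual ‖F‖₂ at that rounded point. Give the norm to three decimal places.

5.438

At (3/2, -1/2): F = (5.78694, -6.000).
Jacobian J = [[2·y + 4, 2·x - 2·exp(y) + 1], [-4·x·y - 4·x - 2·y^2, -2·x^2 - 4·x·y - 4]].
At the point, J = [[3.000, 2.78694], [-3.500, -5.500]] (det J = -6.74571).
Solving J·Δ = −F gives Δ = (-2.239, 0.334).
Then the next iterate is (x, y)₁ = (-0.739, -0.166).
Re-evaluating at (-0.739, -0.166): F = (-1.57074, -5.20620), so ‖F‖₂ = 5.438.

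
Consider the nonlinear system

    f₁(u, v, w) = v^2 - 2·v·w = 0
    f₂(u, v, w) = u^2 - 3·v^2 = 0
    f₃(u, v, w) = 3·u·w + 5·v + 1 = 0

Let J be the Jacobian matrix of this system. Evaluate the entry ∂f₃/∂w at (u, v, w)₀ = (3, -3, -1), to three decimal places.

9.000

∂f₃/∂w = 3·u.
At (3, -3, -1) this is 9.000.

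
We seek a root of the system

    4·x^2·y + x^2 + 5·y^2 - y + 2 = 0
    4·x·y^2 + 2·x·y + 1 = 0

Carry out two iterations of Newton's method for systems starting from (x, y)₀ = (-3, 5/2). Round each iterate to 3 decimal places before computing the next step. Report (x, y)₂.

(-0.662, 1.391)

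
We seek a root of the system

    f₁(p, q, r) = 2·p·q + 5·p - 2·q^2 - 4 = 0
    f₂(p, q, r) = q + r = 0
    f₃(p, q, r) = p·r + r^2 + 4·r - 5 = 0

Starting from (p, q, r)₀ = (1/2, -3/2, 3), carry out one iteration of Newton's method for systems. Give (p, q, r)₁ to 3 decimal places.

At (1/2, -3/2, 3): F = (-7.500, 1.500, 17.500).
Jacobian J = [[2·q + 5, 2·p - 4·q, 0], [0, 1, 1], [r, 0, p + 2·r + 4]].
At the point, J = [[2.000, 7.000, 0.000], [0.000, 1.000, 1.000], [3.000, 0.000, 10.500]] (det J = 42.000).
Solving J·Δ = −F gives Δ = (1.583, 0.619, -2.119).
Then the next iterate is (p, q, r)₁ = (2.083, -0.881, 0.881).

(2.083, -0.881, 0.881)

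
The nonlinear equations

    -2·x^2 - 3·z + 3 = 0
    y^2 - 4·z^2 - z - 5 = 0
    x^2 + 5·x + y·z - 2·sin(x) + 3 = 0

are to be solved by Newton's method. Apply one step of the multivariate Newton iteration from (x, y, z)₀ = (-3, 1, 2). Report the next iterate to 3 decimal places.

At (-3, 1, 2): F = (-21.000, -22.000, -0.71776).
Jacobian J = [[-4·x, 0, -3], [0, 2·y, -8·z - 1], [2·x - 2·cos(x) + 5, z, y]].
At the point, J = [[12.000, 0.000, -3.000], [0.000, 2.000, -17.000], [0.97998, 2.000, 1.000]] (det J = 437.87991).
Solving J·Δ = −F gives Δ = (1.435, 0.286, -1.260).
Then the next iterate is (x, y, z)₁ = (-1.565, 1.286, 0.740).

(-1.565, 1.286, 0.740)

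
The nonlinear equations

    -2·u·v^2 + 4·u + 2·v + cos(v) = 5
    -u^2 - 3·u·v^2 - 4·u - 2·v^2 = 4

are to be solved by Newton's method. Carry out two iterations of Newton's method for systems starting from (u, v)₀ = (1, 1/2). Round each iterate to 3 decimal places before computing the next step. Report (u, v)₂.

(0.374, -0.053)

At (1, 1/2): F = (0.37758, -10.250).
Jacobian J = [[-2·v^2 + 4, -4·u·v - sin(v) + 2], [-2·u - 3·v^2 - 4, -6·u·v - 4·v]].
At the point, J = [[3.500, -0.47943], [-6.750, -5.000]] (det J = -20.73612).
Solving J·Δ = −F gives Δ = (-0.328, -1.607).
Then the next iterate is (u, v)₁ = (0.672, -1.107).
Round to (0.672, -1.107) and repeat: F = (-5.72566, -12.06099), J = [[1.54910, 5.86998], [-9.02035, 8.89142]].
Δ = (-0.298, 1.054), so (u, v)₂ = (0.374, -0.053).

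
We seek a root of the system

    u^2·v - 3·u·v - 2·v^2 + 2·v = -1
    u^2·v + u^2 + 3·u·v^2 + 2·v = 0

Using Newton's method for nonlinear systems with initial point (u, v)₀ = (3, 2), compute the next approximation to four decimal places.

(2.4351, 0.9351)

At (3, 2): F = (-3.0000, 67.0000).
Jacobian J = [[2·u·v - 3·v, u^2 - 3·u - 4·v + 2], [2·u·v + 2·u + 3·v^2, u^2 + 6·u·v + 2]].
At the point, J = [[6.0000, -6.0000], [30.0000, 47.0000]] (det J = 462.0000).
Solving J·Δ = −F gives Δ = (-0.5649, -1.0649).
Then the next iterate is (u, v)₁ = (2.4351, 0.9351).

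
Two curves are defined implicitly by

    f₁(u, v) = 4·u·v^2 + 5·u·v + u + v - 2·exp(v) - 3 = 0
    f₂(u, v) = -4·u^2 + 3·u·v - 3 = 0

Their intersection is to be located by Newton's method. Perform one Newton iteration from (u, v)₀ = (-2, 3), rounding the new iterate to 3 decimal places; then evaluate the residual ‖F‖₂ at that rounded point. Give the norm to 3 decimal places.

42.442

At (-2, 3): F = (-144.17107, -37.000).
Jacobian J = [[4·v^2 + 5·v + 1, 8·u·v + 5·u - 2·exp(v) + 1], [-8·u + 3·v, 3·u]].
At the point, J = [[52.000, -97.17107], [25.000, -6.000]] (det J = 2117.27685).
Solving J·Δ = −F gives Δ = (1.290, -0.794).
Then the next iterate is (u, v)₁ = (-0.710, 2.206).
Re-evaluating at (-0.710, 2.206): F = (-41.31463, -9.71518), so ‖F‖₂ = 42.442.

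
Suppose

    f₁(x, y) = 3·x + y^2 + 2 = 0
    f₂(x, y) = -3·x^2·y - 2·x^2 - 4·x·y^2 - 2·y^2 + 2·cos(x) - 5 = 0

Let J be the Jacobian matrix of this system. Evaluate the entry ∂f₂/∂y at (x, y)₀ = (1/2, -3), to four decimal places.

∂f₂/∂y = -3·x^2 - 8·x·y - 4·y.
At (1/2, -3) this is 23.2500.

23.2500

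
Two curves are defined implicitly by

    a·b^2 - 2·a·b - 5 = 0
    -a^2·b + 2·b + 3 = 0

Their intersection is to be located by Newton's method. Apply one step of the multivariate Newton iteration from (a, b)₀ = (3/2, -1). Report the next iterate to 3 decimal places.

At (3/2, -1): F = (-0.500, 3.250).
Jacobian J = [[b^2 - 2·b, 2·a·b - 2·a], [-2·a·b, -a^2 + 2]].
At the point, J = [[3.000, -6.000], [3.000, -0.250]] (det J = 17.250).
Solving J·Δ = −F gives Δ = (-1.138, -0.652).
Then the next iterate is (a, b)₁ = (0.362, -1.652).

(0.362, -1.652)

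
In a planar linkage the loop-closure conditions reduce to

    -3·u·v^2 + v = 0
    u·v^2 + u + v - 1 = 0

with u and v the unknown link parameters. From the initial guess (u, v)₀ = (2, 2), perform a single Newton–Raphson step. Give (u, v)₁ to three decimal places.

(-5.857, 5.143)

At (2, 2): F = (-22.000, 11.000).
Jacobian J = [[-3·v^2, -6·u·v + 1], [v^2 + 1, 2·u·v + 1]].
At the point, J = [[-12.000, -23.000], [5.000, 9.000]] (det J = 7.000).
Solving J·Δ = −F gives Δ = (-7.857, 3.143).
Then the next iterate is (u, v)₁ = (-5.857, 5.143).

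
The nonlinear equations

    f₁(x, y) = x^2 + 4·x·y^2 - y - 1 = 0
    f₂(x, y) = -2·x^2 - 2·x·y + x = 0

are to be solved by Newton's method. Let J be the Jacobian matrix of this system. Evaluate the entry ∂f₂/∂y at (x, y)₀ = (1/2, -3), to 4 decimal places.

-1.0000

∂f₂/∂y = -2·x.
At (1/2, -3) this is -1.0000.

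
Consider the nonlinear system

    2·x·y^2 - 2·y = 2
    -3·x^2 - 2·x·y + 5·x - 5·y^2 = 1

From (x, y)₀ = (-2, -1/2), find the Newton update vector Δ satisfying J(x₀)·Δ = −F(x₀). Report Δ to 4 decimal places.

(1.0952, 0.7262)

At (-2, -1/2): F = (-2.0000, -26.2500).
Jacobian J = [[2·y^2, 4·x·y - 2], [-6·x - 2·y + 5, -2·x - 10·y]].
At the point, J = [[0.5000, 2.0000], [18.0000, 9.0000]] (det J = -31.5000).
Solving J·Δ = −F gives Δ = (1.0952, 0.7262).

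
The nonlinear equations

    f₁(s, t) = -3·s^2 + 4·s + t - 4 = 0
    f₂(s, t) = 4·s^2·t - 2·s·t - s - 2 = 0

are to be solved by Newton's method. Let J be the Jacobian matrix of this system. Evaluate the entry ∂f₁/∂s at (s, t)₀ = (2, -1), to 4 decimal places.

∂f₁/∂s = -6·s + 4.
At (2, -1) this is -8.0000.

-8.0000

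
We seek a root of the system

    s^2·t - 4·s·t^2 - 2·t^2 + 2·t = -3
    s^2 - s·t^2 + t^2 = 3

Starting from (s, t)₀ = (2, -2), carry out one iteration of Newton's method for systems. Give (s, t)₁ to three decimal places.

At (2, -2): F = (-49.000, -3.000).
Jacobian J = [[2·s·t - 4·t^2, s^2 - 8·s·t - 4·t + 2], [2·s - t^2, -2·s·t + 2·t]].
At the point, J = [[-24.000, 46.000], [0.000, 4.000]] (det J = -96.000).
Solving J·Δ = −F gives Δ = (-0.604, 0.750).
Then the next iterate is (s, t)₁ = (1.396, -1.250).

(1.396, -1.250)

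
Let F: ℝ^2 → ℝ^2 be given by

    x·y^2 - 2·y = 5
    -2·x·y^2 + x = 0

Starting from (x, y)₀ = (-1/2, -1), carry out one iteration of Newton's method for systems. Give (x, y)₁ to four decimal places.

At (-1/2, -1): F = (-3.5000, 0.5000).
Jacobian J = [[y^2, 2·x·y - 2], [-2·y^2 + 1, -4·x·y]].
At the point, J = [[1.0000, -1.0000], [-1.0000, -2.0000]] (det J = -3.0000).
Solving J·Δ = −F gives Δ = (2.5000, -1.0000).
Then the next iterate is (x, y)₁ = (2.0000, -2.0000).

(2.0000, -2.0000)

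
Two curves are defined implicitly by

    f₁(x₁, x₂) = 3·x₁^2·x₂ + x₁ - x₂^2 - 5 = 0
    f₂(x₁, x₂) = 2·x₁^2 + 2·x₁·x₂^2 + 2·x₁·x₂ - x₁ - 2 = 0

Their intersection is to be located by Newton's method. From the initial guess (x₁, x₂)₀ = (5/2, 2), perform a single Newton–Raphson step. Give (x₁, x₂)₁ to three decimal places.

(2.039, 0.867)

At (5/2, 2): F = (31.000, 38.000).
Jacobian J = [[6·x₁·x₂ + 1, 3·x₁^2 - 2·x₂], [4·x₁ + 2·x₂^2 + 2·x₂ - 1, 4·x₁·x₂ + 2·x₁]].
At the point, J = [[31.000, 14.750], [21.000, 25.000]] (det J = 465.250).
Solving J·Δ = −F gives Δ = (-0.461, -1.133).
Then the next iterate is (x₁, x₂)₁ = (2.039, 0.867).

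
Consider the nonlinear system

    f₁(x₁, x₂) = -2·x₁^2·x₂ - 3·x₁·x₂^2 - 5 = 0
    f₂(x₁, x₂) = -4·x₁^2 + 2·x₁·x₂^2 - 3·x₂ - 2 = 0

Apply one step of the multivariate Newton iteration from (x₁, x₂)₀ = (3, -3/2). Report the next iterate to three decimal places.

(5.358, -4.642)

At (3, -3/2): F = (1.750, -20.000).
Jacobian J = [[-4·x₁·x₂ - 3·x₂^2, -2·x₁^2 - 6·x₁·x₂], [-8·x₁ + 2·x₂^2, 4·x₁·x₂ - 3]].
At the point, J = [[11.250, 9.000], [-19.500, -21.000]] (det J = -60.750).
Solving J·Δ = −F gives Δ = (2.358, -3.142).
Then the next iterate is (x₁, x₂)₁ = (5.358, -4.642).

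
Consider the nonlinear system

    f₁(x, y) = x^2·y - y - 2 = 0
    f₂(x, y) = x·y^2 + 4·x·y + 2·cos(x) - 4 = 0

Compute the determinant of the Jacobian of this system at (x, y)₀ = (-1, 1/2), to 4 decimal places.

5.0000

J = [[2·x·y, x^2 - 1], [y^2 + 4·y - 2·sin(x), 2·x·y + 4·x]].
At the point, J = [[-1.0000, 0.0000], [3.932942, -5.0000]].
det J = 5.0000.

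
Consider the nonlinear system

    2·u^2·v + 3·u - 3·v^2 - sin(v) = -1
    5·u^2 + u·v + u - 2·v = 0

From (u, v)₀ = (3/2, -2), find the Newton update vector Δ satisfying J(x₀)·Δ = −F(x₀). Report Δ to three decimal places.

At (3/2, -2): F = (-14.59070, 13.750).
Jacobian J = [[4·u·v + 3, 2·u^2 - 6·v - cos(v)], [10·u + v + 1, u - 2]].
At the point, J = [[-9.000, 16.91615], [14.000, -0.500]] (det J = -232.32606).
Solving J·Δ = −F gives Δ = (-0.970, 0.347).

(-0.970, 0.347)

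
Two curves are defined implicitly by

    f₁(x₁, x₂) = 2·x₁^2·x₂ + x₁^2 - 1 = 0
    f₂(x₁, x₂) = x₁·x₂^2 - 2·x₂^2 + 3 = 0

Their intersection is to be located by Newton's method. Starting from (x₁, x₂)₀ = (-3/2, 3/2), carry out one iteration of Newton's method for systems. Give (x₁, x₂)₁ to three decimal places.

(-0.964, 1.150)

At (-3/2, 3/2): F = (8.000, -4.875).
Jacobian J = [[4·x₁·x₂ + 2·x₁, 2·x₁^2], [x₂^2, 2·x₁·x₂ - 4·x₂]].
At the point, J = [[-12.000, 4.500], [2.250, -10.500]] (det J = 115.875).
Solving J·Δ = −F gives Δ = (0.536, -0.350).
Then the next iterate is (x₁, x₂)₁ = (-0.964, 1.150).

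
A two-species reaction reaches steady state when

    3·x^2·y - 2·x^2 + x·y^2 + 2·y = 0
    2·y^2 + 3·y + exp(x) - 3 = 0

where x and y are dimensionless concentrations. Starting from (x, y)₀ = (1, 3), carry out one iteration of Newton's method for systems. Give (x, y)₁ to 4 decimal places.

(0.8854, 1.2395)

At (1, 3): F = (22.0000, 26.718282).
Jacobian J = [[6·x·y - 4·x + y^2, 3·x^2 + 2·x·y + 2], [exp(x), 4·y + 3]].
At the point, J = [[23.0000, 11.0000], [2.718282, 15.0000]] (det J = 315.098900).
Solving J·Δ = −F gives Δ = (-0.1146, -1.7605).
Then the next iterate is (x, y)₁ = (0.8854, 1.2395).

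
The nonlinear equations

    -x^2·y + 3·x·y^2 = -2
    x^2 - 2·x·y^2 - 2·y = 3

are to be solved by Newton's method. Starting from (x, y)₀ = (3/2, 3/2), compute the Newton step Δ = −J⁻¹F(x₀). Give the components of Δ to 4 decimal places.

(2.7778, -1.3333)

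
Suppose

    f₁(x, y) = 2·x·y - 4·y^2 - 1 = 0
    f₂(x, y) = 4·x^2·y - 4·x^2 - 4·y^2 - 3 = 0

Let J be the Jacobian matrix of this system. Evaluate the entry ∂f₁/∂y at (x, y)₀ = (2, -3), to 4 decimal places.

28.0000

∂f₁/∂y = 2·x - 8·y.
At (2, -3) this is 28.0000.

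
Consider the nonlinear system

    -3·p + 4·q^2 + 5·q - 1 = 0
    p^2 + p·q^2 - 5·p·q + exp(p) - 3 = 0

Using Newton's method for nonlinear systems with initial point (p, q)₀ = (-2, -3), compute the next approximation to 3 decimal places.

At (-2, -3): F = (26.000, -46.86466).
Jacobian J = [[-3, 8·q + 5], [2·p + q^2 - 5·q + exp(p), 2·p·q - 5·p]].
At the point, J = [[-3.000, -19.000], [20.13534, 22.000]] (det J = 316.57137).
Solving J·Δ = −F gives Δ = (1.006, 1.210).
Then the next iterate is (p, q)₁ = (-0.994, -1.790).

(-0.994, -1.790)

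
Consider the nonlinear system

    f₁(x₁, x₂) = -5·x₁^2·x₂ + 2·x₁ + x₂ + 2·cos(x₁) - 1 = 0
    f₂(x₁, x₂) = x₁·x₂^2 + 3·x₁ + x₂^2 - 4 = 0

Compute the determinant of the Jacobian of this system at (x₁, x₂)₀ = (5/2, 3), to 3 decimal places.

J = [[-10·x₁·x₂ - 2·sin(x₁) + 2, -5·x₁^2 + 1], [x₂^2 + 3, 2·x₁·x₂ + 2·x₂]].
At the point, J = [[-74.19694, -30.250], [12.000, 21.000]].
det J = -1195.136.

-1195.136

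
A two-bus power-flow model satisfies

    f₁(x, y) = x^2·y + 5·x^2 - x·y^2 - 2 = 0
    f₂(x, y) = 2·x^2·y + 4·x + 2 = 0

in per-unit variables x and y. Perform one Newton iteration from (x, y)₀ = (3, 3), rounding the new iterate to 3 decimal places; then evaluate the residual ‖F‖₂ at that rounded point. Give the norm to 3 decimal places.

23.604

At (3, 3): F = (43.000, 68.000).
Jacobian J = [[2·x·y + 10·x - y^2, x^2 - 2·x·y], [4·x·y + 4, 2·x^2]].
At the point, J = [[39.000, -9.000], [40.000, 18.000]] (det J = 1062.000).
Solving J·Δ = −F gives Δ = (-1.305, -0.878).
Then the next iterate is (x, y)₁ = (1.695, 2.122).
Re-evaluating at (1.695, 2.122): F = (10.82930, 20.97312), so ‖F‖₂ = 23.604.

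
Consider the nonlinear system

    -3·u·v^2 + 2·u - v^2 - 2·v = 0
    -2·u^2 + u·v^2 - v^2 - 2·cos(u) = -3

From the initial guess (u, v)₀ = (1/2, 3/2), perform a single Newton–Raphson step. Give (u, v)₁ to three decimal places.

At (1/2, 3/2): F = (-7.625, -0.38017).
Jacobian J = [[-3·v^2 + 2, -6·u·v - 2·v - 2], [-4·u + v^2 + 2·sin(u), 2·u·v - 2·v]].
At the point, J = [[-4.750, -9.500], [1.20885, -1.500]] (det J = 18.60909).
Solving J·Δ = −F gives Δ = (-0.421, -0.592).
Then the next iterate is (u, v)₁ = (0.079, 0.908).

(0.079, 0.908)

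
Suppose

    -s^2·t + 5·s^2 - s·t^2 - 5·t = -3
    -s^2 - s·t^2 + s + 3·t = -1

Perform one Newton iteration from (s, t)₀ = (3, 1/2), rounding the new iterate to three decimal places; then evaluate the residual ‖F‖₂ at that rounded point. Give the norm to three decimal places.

6.274

At (3, 1/2): F = (40.250, -4.250).
Jacobian J = [[-2·s·t + 10·s - t^2, -s^2 - 2·s·t - 5], [-2·s - t^2 + 1, -2·s·t + 3]].
At the point, J = [[26.750, -17.000], [-5.250, 0.000]] (det J = -89.250).
Solving J·Δ = −F gives Δ = (-0.810, 1.094).
Then the next iterate is (s, t)₁ = (2.190, 1.594).
Re-evaluating at (2.190, 1.594): F = (5.80109, -2.38853), so ‖F‖₂ = 6.274.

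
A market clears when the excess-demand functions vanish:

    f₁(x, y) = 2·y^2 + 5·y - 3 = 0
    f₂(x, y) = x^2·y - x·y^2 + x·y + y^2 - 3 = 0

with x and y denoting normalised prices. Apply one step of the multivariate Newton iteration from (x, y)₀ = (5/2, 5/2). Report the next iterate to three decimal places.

At (5/2, 5/2): F = (22.000, 9.500).
Jacobian J = [[0, 4·y + 5], [2·x·y - y^2 + y, x^2 - 2·x·y + x + 2·y]].
At the point, J = [[0.000, 15.000], [8.750, 1.250]] (det J = -131.250).
Solving J·Δ = −F gives Δ = (-0.876, -1.467).
Then the next iterate is (x, y)₁ = (1.624, 1.033).

(1.624, 1.033)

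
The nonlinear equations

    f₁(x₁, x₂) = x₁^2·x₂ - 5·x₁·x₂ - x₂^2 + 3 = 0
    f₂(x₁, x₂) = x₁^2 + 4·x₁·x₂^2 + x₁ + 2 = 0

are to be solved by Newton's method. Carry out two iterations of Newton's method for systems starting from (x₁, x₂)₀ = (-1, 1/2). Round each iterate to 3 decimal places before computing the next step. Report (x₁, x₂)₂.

(-1.016, 1.473)

At (-1, 1/2): F = (5.750, 1.000).
Jacobian J = [[2·x₁·x₂ - 5·x₂, x₁^2 - 5·x₁ - 2·x₂], [2·x₁ + 4·x₂^2 + 1, 8·x₁·x₂]].
At the point, J = [[-3.500, 5.000], [0.000, -4.000]] (det J = 14.000).
Solving J·Δ = −F gives Δ = (2.000, 0.250).
Then the next iterate is (x₁, x₂)₁ = (1.000, 0.750).
Round to (1.000, 0.750) and repeat: F = (-0.56250, 6.250), J = [[-2.250, -5.500], [5.250, 6.000]].
Δ = (-2.016, 0.723), so (x₁, x₂)₂ = (-1.016, 1.473).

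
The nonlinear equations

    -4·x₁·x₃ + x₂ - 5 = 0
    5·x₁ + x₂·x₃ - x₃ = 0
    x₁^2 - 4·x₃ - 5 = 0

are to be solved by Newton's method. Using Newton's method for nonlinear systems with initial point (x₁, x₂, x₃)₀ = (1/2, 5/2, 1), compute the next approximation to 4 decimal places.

(0.4146, 2.2405, -1.2089)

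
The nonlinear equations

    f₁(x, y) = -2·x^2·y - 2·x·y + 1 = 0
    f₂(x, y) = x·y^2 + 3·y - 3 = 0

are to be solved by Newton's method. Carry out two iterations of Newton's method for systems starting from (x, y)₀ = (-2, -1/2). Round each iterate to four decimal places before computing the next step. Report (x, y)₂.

(1.4180, 2.4265)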